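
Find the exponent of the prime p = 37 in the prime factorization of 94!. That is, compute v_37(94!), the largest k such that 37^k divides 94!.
v_37(94!) = 2

Legendre's formula: v_p(n!) = Σ_{k ≥ 1} ⌊n / p^k⌋. For p = 37, n = 94, the terms are:
  ⌊94/37^1⌋ = ⌊94/37⌋ = 2
(the next term ⌊94/37^2⌋ = 0, terminating the sum). Summing: v_37(94!) = 2 = 2.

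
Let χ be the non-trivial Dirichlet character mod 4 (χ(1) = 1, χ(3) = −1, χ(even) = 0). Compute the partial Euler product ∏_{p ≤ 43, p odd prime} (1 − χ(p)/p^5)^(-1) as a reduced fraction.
∏ = 32740559305695385712389870979185370874149053476477367448414215/32866839245274949258617282425703153368289421339680491851218944

The odd primes p ≤ 43 are [3, 5, 7, 11, 13, 17, 19, 23, 29, 31, 37, 41, 43]. For each, χ(p) = 1 if p ≡ 1 mod 4, χ(p) = −1 if p ≡ 3 mod 4. Taking (1 − χ(p)/p^5)^(-1) = p^5/(p^5 − χ(p)): (1 − (-1)/3^5)^(-1) · (1 − (1)/5^5)^(-1) · (1 − (-1)/7^5)^(-1) · (1 − (-1)/11^5)^(-1) · (1 − (1)/13^5)^(-1) · (1 − (1)/17^5)^(-1) · (1 − (-1)/19^5)^(-1) · (1 − (-1)/23^5)^(-1) · (1 − (1)/29^5)^(-1) · (1 − (-1)/31^5)^(-1) · (1 − (1)/37^5)^(-1) · (1 − (1)/41^5)^(-1) · (1 − (-1)/43^5)^(-1) = 32740559305695385712389870979185370874149053476477367448414215/32866839245274949258617282425703153368289421339680491851218944.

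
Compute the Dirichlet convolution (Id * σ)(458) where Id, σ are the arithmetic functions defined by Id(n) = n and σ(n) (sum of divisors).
(Id * σ)(458) = 2295

Divisors of 458: [1, 2, 229, 458]. For each d | 458:
  d = 1: Id(1) · σ(458/1) = 1 · 690 = 690
  d = 2: Id(2) · σ(458/2) = 2 · 230 = 460
  d = 229: Id(229) · σ(458/229) = 229 · 3 = 687
  d = 458: Id(458) · σ(458/458) = 458 · 1 = 458
Summing: (Id * σ)(458) = 690 + 460 + 687 + 458 = 2295.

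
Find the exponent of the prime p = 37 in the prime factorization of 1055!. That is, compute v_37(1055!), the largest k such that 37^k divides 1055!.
v_37(1055!) = 28

Legendre's formula: v_p(n!) = Σ_{k ≥ 1} ⌊n / p^k⌋. For p = 37, n = 1055, the terms are:
  ⌊1055/37^1⌋ = ⌊1055/37⌋ = 28
(the next term ⌊1055/37^2⌋ = 0, terminating the sum). Summing: v_37(1055!) = 28 = 28.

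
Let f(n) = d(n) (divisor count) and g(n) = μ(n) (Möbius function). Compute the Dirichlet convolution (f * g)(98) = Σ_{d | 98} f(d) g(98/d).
(d * μ)(98) = 1

Divisors of 98: [1, 2, 7, 14, 49, 98]. For each d | 98:
  d = 1: d(1) · μ(98/1) = 1 · 0 = 0
  d = 2: d(2) · μ(98/2) = 2 · 0 = 0
  d = 7: d(7) · μ(98/7) = 2 · 1 = 2
  d = 14: d(14) · μ(98/14) = 4 · -1 = -4
  d = 49: d(49) · μ(98/49) = 3 · -1 = -3
  d = 98: d(98) · μ(98/98) = 6 · 1 = 6
Summing: (d * μ)(98) = 0 + 0 + 2 + -4 + -3 + 6 = 1.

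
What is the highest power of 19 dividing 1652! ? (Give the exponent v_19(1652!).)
v_19(1652!) = 90

Legendre's formula: v_p(n!) = Σ_{k ≥ 1} ⌊n / p^k⌋. For p = 19, n = 1652, the terms are:
  ⌊1652/19^1⌋ = ⌊1652/19⌋ = 86
  ⌊1652/19^2⌋ = ⌊1652/361⌋ = 4
(the next term ⌊1652/19^3⌋ = 0, terminating the sum). Summing: v_19(1652!) = 86 + 4 = 90.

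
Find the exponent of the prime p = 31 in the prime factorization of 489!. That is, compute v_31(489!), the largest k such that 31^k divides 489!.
v_31(489!) = 15

Legendre's formula: v_p(n!) = Σ_{k ≥ 1} ⌊n / p^k⌋. For p = 31, n = 489, the terms are:
  ⌊489/31^1⌋ = ⌊489/31⌋ = 15
(the next term ⌊489/31^2⌋ = 0, terminating the sum). Summing: v_31(489!) = 15 = 15.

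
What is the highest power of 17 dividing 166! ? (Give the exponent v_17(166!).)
v_17(166!) = 9

Legendre's formula: v_p(n!) = Σ_{k ≥ 1} ⌊n / p^k⌋. For p = 17, n = 166, the terms are:
  ⌊166/17^1⌋ = ⌊166/17⌋ = 9
(the next term ⌊166/17^2⌋ = 0, terminating the sum). Summing: v_17(166!) = 9 = 9.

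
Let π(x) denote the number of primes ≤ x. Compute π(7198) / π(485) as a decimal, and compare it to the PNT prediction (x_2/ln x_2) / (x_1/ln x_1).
π(7198)/π(485) = 919/92 ≈ 9.9891;  PNT prediction ≈ 10.3338.

π(485) = 92 and π(7198) = 919, so π(7198)/π(485) ≈ 9.9891. The PNT-predicted ratio is (7198/ln(7198)) / (485/ln(485)) ≈ 10.3338. The two agree to within a few percent, as expected.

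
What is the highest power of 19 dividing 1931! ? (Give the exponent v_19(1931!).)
v_19(1931!) = 106

Legendre's formula: v_p(n!) = Σ_{k ≥ 1} ⌊n / p^k⌋. For p = 19, n = 1931, the terms are:
  ⌊1931/19^1⌋ = ⌊1931/19⌋ = 101
  ⌊1931/19^2⌋ = ⌊1931/361⌋ = 5
(the next term ⌊1931/19^3⌋ = 0, terminating the sum). Summing: v_19(1931!) = 101 + 5 = 106.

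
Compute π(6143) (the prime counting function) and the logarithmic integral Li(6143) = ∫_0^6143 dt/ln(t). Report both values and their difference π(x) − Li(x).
π(6143) = 801;  Li(6143) ≈ 816.83;  π(x) − Li(x) ≈ -15.83.

Direct count of primes ≤ 6143 gives π(6143) = 801. Numerical evaluation of the logarithmic integral gives Li(6143) ≈ 816.83. The difference π(x) − Li(x) ≈ -15.83 is typically negative for small/moderate x (Li(x) overestimates), though Littlewood's theorem shows this sign changes infinitely often.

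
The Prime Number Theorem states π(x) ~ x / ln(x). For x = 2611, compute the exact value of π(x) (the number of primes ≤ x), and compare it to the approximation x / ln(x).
π(2611) = 379;  x/ln(x) ≈ 331.87;  relative error ≈ 12.43%.

Directly count primes up to 2611: π(2611) = 379. The PNT approximation gives 2611/ln(2611) ≈ 2611/7.86749 ≈ 331.87. Relative error (π(x) − x/ln(x)) / π(x) ≈ 12.43%; the approximation is known to undercount slightly (Li(x) is a better estimate).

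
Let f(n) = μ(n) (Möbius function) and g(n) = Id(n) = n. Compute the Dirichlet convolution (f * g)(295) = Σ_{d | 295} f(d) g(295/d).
(μ * Id)(295) = 232

Divisors of 295: [1, 5, 59, 295]. For each d | 295:
  d = 1: μ(1) · Id(295/1) = 1 · 295 = 295
  d = 5: μ(5) · Id(295/5) = -1 · 59 = -59
  d = 59: μ(59) · Id(295/59) = -1 · 5 = -5
  d = 295: μ(295) · Id(295/295) = 1 · 1 = 1
Summing: (μ * Id)(295) = 295 + -59 + -5 + 1 = 232.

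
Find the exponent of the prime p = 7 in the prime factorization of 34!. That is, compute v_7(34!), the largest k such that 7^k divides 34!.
v_7(34!) = 4

Legendre's formula: v_p(n!) = Σ_{k ≥ 1} ⌊n / p^k⌋. For p = 7, n = 34, the terms are:
  ⌊34/7^1⌋ = ⌊34/7⌋ = 4
(the next term ⌊34/7^2⌋ = 0, terminating the sum). Summing: v_7(34!) = 4 = 4.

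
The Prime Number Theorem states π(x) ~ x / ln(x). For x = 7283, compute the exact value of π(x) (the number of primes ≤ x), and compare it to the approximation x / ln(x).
π(7283) = 929;  x/ln(x) ≈ 818.93;  relative error ≈ 11.85%.

Directly count primes up to 7283: π(7283) = 929. The PNT approximation gives 7283/ln(7283) ≈ 7283/8.89330 ≈ 818.93. Relative error (π(x) − x/ln(x)) / π(x) ≈ 11.85%; the approximation is known to undercount slightly (Li(x) is a better estimate).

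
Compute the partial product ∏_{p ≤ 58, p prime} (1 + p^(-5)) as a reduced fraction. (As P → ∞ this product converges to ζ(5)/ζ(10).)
∏ = 32347597211284988160480267437380591091977322089812731895007080802055947812864/31226639806314720763085693561071542877365250131832357293968847568717289128655

The primes p ≤ 58 are [2, 3, 5, 7, 11, 13, 17, 19, 23, 29, 31, 37, 41, 43, 47, 53]. For each, (1 + 1/p^5) = (p^5 + 1)/p^5. Multiplying these fractions over p ∈ [2, 3, 5, 7, 11, 13, 17, 19, 23, 29, 31, 37, 41, 43, 47, 53] gives 32347597211284988160480267437380591091977322089812731895007080802055947812864/31226639806314720763085693561071542877365250131832357293968847568717289128655. (In the limit P → ∞ this tends to ζ(5)/ζ(10).)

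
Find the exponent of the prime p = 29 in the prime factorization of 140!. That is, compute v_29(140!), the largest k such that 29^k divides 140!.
v_29(140!) = 4

Legendre's formula: v_p(n!) = Σ_{k ≥ 1} ⌊n / p^k⌋. For p = 29, n = 140, the terms are:
  ⌊140/29^1⌋ = ⌊140/29⌋ = 4
(the next term ⌊140/29^2⌋ = 0, terminating the sum). Summing: v_29(140!) = 4 = 4.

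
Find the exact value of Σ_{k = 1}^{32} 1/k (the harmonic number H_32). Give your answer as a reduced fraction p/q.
H_32 = 586061125622639/144403552893600

Direct summation: H_32 = 1 + 1/2 + ... + 1/32. The least common denominator is lcm(1, ..., 32) = 144403552893600; over this denominator the numerator is 144403552893600 + 72201776446800 + 48134517631200 + 36100888223400 + 28880710578720 + 24067258815600 + 20629078984800 + 18050444111700 + 16044839210400 + 14440355289360 + 13127595717600 + 12033629407800 + 11107965607200 + 10314539492400 + 9626903526240 + 9025222055850 + 8494326640800 + 8022419605200 + 7600186994400 + 7220177644680 + 6876359661600 + 6563797858800 + 6278415343200 + 6016814703900 + 5776142115744 + 5553982803600 + 5348279736800 + 5157269746200 + 4979432858400 + 4813451763120 + 4658179125600 + 4512611027925 = 586061125622639, so H_32 = 586061125622639/144403552893600 (already in lowest terms) ≈ 4.05850. (The PNT-adjacent estimate ln(32) + γ ≈ 4.04295 matches within O(1/n).)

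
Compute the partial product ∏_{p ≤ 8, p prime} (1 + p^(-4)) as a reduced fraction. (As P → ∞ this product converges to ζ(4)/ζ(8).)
∏ = 262011361/243101250

The primes p ≤ 8 are [2, 3, 5, 7]. For each, (1 + 1/p^4) = (p^4 + 1)/p^4. Multiplying these fractions over p ∈ [2, 3, 5, 7] gives 262011361/243101250. (In the limit P → ∞ this tends to ζ(4)/ζ(8).)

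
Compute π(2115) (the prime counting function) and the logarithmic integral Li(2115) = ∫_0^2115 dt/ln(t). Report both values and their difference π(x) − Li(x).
π(2115) = 319;  Li(2115) ≈ 329.88;  π(x) − Li(x) ≈ -10.88.

Direct count of primes ≤ 2115 gives π(2115) = 319. Numerical evaluation of the logarithmic integral gives Li(2115) ≈ 329.88. The difference π(x) − Li(x) ≈ -10.88 is typically negative for small/moderate x (Li(x) overestimates), though Littlewood's theorem shows this sign changes infinitely often.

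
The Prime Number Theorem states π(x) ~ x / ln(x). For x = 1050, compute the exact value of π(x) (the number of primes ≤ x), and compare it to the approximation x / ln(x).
π(1050) = 176;  x/ln(x) ≈ 150.94;  relative error ≈ 14.24%.

Directly count primes up to 1050: π(1050) = 176. The PNT approximation gives 1050/ln(1050) ≈ 1050/6.95655 ≈ 150.94. Relative error (π(x) − x/ln(x)) / π(x) ≈ 14.24%; the approximation is known to undercount slightly (Li(x) is a better estimate).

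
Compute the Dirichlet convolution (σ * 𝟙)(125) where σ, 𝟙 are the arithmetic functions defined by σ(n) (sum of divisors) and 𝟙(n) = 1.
(σ * 𝟙)(125) = 194

Divisors of 125: [1, 5, 25, 125]. For each d | 125:
  d = 1: σ(1) · 𝟙(125/1) = 1 · 1 = 1
  d = 5: σ(5) · 𝟙(125/5) = 6 · 1 = 6
  d = 25: σ(25) · 𝟙(125/25) = 31 · 1 = 31
  d = 125: σ(125) · 𝟙(125/125) = 156 · 1 = 156
Summing: (σ * 𝟙)(125) = 1 + 6 + 31 + 156 = 194.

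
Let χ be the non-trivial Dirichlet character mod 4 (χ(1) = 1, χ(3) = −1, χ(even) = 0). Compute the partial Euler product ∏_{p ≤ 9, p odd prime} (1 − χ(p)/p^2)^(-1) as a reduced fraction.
∏ = 147/160

The odd primes p ≤ 9 are [3, 5, 7]. For each, χ(p) = 1 if p ≡ 1 mod 4, χ(p) = −1 if p ≡ 3 mod 4. Taking (1 − χ(p)/p^2)^(-1) = p^2/(p^2 − χ(p)): (1 − (-1)/3^2)^(-1) · (1 − (1)/5^2)^(-1) · (1 − (-1)/7^2)^(-1) = 147/160.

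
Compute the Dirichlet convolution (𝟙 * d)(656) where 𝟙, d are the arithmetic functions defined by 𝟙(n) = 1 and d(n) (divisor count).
(𝟙 * d)(656) = 45

Divisors of 656: [1, 2, 4, 8, 16, 41, 82, 164, 328, 656]. For each d | 656:
  d = 1: 𝟙(1) · d(656/1) = 1 · 10 = 10
  d = 2: 𝟙(2) · d(656/2) = 1 · 8 = 8
  d = 4: 𝟙(4) · d(656/4) = 1 · 6 = 6
  d = 8: 𝟙(8) · d(656/8) = 1 · 4 = 4
  d = 16: 𝟙(16) · d(656/16) = 1 · 2 = 2
  d = 41: 𝟙(41) · d(656/41) = 1 · 5 = 5
  d = 82: 𝟙(82) · d(656/82) = 1 · 4 = 4
  d = 164: 𝟙(164) · d(656/164) = 1 · 3 = 3
  d = 328: 𝟙(328) · d(656/328) = 1 · 2 = 2
  d = 656: 𝟙(656) · d(656/656) = 1 · 1 = 1
Summing: (𝟙 * d)(656) = 10 + 8 + 6 + 4 + 2 + 5 + 4 + 3 + 2 + 1 = 45.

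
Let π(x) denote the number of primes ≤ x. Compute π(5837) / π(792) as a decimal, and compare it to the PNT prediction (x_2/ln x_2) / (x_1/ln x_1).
π(5837)/π(792) = 765/138 ≈ 5.5435;  PNT prediction ≈ 5.6724.

π(792) = 138 and π(5837) = 765, so π(5837)/π(792) ≈ 5.5435. The PNT-predicted ratio is (5837/ln(5837)) / (792/ln(792)) ≈ 5.6724. The two agree to within a few percent, as expected.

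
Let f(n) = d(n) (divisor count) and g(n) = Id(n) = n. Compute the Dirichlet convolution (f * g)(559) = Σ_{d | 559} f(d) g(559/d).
(d * Id)(559) = 675

Divisors of 559: [1, 13, 43, 559]. For each d | 559:
  d = 1: d(1) · Id(559/1) = 1 · 559 = 559
  d = 13: d(13) · Id(559/13) = 2 · 43 = 86
  d = 43: d(43) · Id(559/43) = 2 · 13 = 26
  d = 559: d(559) · Id(559/559) = 4 · 1 = 4
Summing: (d * Id)(559) = 559 + 86 + 26 + 4 = 675.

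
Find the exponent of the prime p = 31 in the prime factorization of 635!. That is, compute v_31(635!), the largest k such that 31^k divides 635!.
v_31(635!) = 20

Legendre's formula: v_p(n!) = Σ_{k ≥ 1} ⌊n / p^k⌋. For p = 31, n = 635, the terms are:
  ⌊635/31^1⌋ = ⌊635/31⌋ = 20
(the next term ⌊635/31^2⌋ = 0, terminating the sum). Summing: v_31(635!) = 20 = 20.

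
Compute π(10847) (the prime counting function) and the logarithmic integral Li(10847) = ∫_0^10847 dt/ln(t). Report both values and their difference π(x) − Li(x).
π(10847) = 1318;  Li(10847) ≈ 1337.69;  π(x) − Li(x) ≈ -19.69.

Direct count of primes ≤ 10847 gives π(10847) = 1318. Numerical evaluation of the logarithmic integral gives Li(10847) ≈ 1337.69. The difference π(x) − Li(x) ≈ -19.69 is typically negative for small/moderate x (Li(x) overestimates), though Littlewood's theorem shows this sign changes infinitely often.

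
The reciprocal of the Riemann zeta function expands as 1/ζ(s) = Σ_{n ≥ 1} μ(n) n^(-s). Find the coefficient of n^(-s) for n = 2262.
μ(2262) = 1

Factor n = 2262 = 2 · 3 · 13 · 29. μ(n) = 0 if any exponent ≥ 2 (not squarefree); otherwise μ(n) = (−1)^{ω(n)} where ω(n) is the number of distinct prime factors. Applying: μ(2262) = 1.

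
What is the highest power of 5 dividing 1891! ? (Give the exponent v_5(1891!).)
v_5(1891!) = 471

Legendre's formula: v_p(n!) = Σ_{k ≥ 1} ⌊n / p^k⌋. For p = 5, n = 1891, the terms are:
  ⌊1891/5^1⌋ = ⌊1891/5⌋ = 378
  ⌊1891/5^2⌋ = ⌊1891/25⌋ = 75
  ⌊1891/5^3⌋ = ⌊1891/125⌋ = 15
  ⌊1891/5^4⌋ = ⌊1891/625⌋ = 3
(the next term ⌊1891/5^5⌋ = 0, terminating the sum). Summing: v_5(1891!) = 378 + 75 + 15 + 3 = 471.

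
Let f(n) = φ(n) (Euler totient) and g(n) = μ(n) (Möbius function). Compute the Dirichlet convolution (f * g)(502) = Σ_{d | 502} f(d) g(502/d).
(φ * μ)(502) = 0

Divisors of 502: [1, 2, 251, 502]. For each d | 502:
  d = 1: φ(1) · μ(502/1) = 1 · 1 = 1
  d = 2: φ(2) · μ(502/2) = 1 · -1 = -1
  d = 251: φ(251) · μ(502/251) = 250 · -1 = -250
  d = 502: φ(502) · μ(502/502) = 250 · 1 = 250
Summing: (φ * μ)(502) = 1 + -1 + -250 + 250 = 0.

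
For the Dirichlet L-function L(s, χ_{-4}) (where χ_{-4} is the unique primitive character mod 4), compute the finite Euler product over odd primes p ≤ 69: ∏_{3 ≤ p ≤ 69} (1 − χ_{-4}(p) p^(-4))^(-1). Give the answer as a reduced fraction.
∏ = 1651066280281380138536686837541579766361280941939967829361597654494040671703/1669523570694536178861740034086625672835197425049896317943747132528787456000

The odd primes p ≤ 69 are [3, 5, 7, 11, 13, 17, 19, 23, 29, 31, 37, 41, 43, 47, 53, 59, 61, 67]. For each, χ(p) = 1 if p ≡ 1 mod 4, χ(p) = −1 if p ≡ 3 mod 4. Taking (1 − χ(p)/p^4)^(-1) = p^4/(p^4 − χ(p)): (1 − (-1)/3^4)^(-1) · (1 − (1)/5^4)^(-1) · (1 − (-1)/7^4)^(-1) · (1 − (-1)/11^4)^(-1) · (1 − (1)/13^4)^(-1) · (1 − (1)/17^4)^(-1) · (1 − (-1)/19^4)^(-1) · (1 − (-1)/23^4)^(-1) · (1 − (1)/29^4)^(-1) · (1 − (-1)/31^4)^(-1) · (1 − (1)/37^4)^(-1) · (1 − (1)/41^4)^(-1) · (1 − (-1)/43^4)^(-1) · (1 − (-1)/47^4)^(-1) · (1 − (1)/53^4)^(-1) · (1 − (-1)/59^4)^(-1) · (1 − (1)/61^4)^(-1) · (1 − (-1)/67^4)^(-1) = 1651066280281380138536686837541579766361280941939967829361597654494040671703/1669523570694536178861740034086625672835197425049896317943747132528787456000.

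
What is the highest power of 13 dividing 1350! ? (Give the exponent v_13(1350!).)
v_13(1350!) = 110

Legendre's formula: v_p(n!) = Σ_{k ≥ 1} ⌊n / p^k⌋. For p = 13, n = 1350, the terms are:
  ⌊1350/13^1⌋ = ⌊1350/13⌋ = 103
  ⌊1350/13^2⌋ = ⌊1350/169⌋ = 7
(the next term ⌊1350/13^3⌋ = 0, terminating the sum). Summing: v_13(1350!) = 103 + 7 = 110.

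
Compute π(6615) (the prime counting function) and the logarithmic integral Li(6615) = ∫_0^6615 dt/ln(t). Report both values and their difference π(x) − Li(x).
π(6615) = 854;  Li(6615) ≈ 870.71;  π(x) − Li(x) ≈ -16.71.

Direct count of primes ≤ 6615 gives π(6615) = 854. Numerical evaluation of the logarithmic integral gives Li(6615) ≈ 870.71. The difference π(x) − Li(x) ≈ -16.71 is typically negative for small/moderate x (Li(x) overestimates), though Littlewood's theorem shows this sign changes infinitely often.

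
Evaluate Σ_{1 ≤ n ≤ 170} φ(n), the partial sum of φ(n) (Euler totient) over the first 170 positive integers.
Σ_{n ≤ 170} φ(n) = 8830

Compute φ(n) for each 1 ≤ n ≤ 170: φ(1) = 1, φ(2) = 1, φ(3) = 2, φ(4) = 2, φ(5) = 4, φ(6) = 2, φ(7) = 6, φ(8) = 4, φ(9) = 6, φ(10) = 4, φ(11) = 10, φ(12) = 4, φ(13) = 12, φ(14) = 6, φ(15) = 8, φ(16) = 8, φ(17) = 16, φ(18) = 6, φ(19) = 18, φ(20) = 8, φ(21) = 12, φ(22) = 10, φ(23) = 22, φ(24) = 8, φ(25) = 20, φ(26) = 12, φ(27) = 18, φ(28) = 12, φ(29) = 28, φ(30) = 8, φ(31) = 30, φ(32) = 16, φ(33) = 20, φ(34) = 16, φ(35) = 24, φ(36) = 12, φ(37) = 36, φ(38) = 18, φ(39) = 24, φ(40) = 16, φ(41) = 40, φ(42) = 12, φ(43) = 42, φ(44) = 20, φ(45) = 24, φ(46) = 22, φ(47) = 46, φ(48) = 16, φ(49) = 42, φ(50) = 20, φ(51) = 32, φ(52) = 24, φ(53) = 52, φ(54) = 18, φ(55) = 40, φ(56) = 24, φ(57) = 36, φ(58) = 28, φ(59) = 58, φ(60) = 16, φ(61) = 60, φ(62) = 30, φ(63) = 36, φ(64) = 32, φ(65) = 48, φ(66) = 20, φ(67) = 66, φ(68) = 32, φ(69) = 44, φ(70) = 24, φ(71) = 70, φ(72) = 24, φ(73) = 72, φ(74) = 36, φ(75) = 40, φ(76) = 36, φ(77) = 60, φ(78) = 24, φ(79) = 78, φ(80) = 32, φ(81) = 54, φ(82) = 40, φ(83) = 82, φ(84) = 24, φ(85) = 64, φ(86) = 42, φ(87) = 56, φ(88) = 40, φ(89) = 88, φ(90) = 24, φ(91) = 72, φ(92) = 44, φ(93) = 60, φ(94) = 46, φ(95) = 72, φ(96) = 32, φ(97) = 96, φ(98) = 42, φ(99) = 60, φ(100) = 40, φ(101) = 100, φ(102) = 32, φ(103) = 102, φ(104) = 48, φ(105) = 48, φ(106) = 52, φ(107) = 106, φ(108) = 36, φ(109) = 108, φ(110) = 40, φ(111) = 72, φ(112) = 48, φ(113) = 112, φ(114) = 36, φ(115) = 88, φ(116) = 56, φ(117) = 72, φ(118) = 58, φ(119) = 96, φ(120) = 32, φ(121) = 110, φ(122) = 60, φ(123) = 80, φ(124) = 60, φ(125) = 100, φ(126) = 36, φ(127) = 126, φ(128) = 64, φ(129) = 84, φ(130) = 48, φ(131) = 130, φ(132) = 40, φ(133) = 108, φ(134) = 66, φ(135) = 72, φ(136) = 64, φ(137) = 136, φ(138) = 44, φ(139) = 138, φ(140) = 48, φ(141) = 92, φ(142) = 70, φ(143) = 120, φ(144) = 48, φ(145) = 112, φ(146) = 72, φ(147) = 84, φ(148) = 72, φ(149) = 148, φ(150) = 40, φ(151) = 150, φ(152) = 72, φ(153) = 96, φ(154) = 60, φ(155) = 120, φ(156) = 48, φ(157) = 156, φ(158) = 78, φ(159) = 104, φ(160) = 64, φ(161) = 132, φ(162) = 54, φ(163) = 162, φ(164) = 80, φ(165) = 80, φ(166) = 82, φ(167) = 166, φ(168) = 48, φ(169) = 156, φ(170) = 64. Summing all 170 values: 8830. (Average order: Σ_{n ≤ x} φ(n) ~ (3/π²) x². For x = 170, (3/π²)·170² ≈ 8784.55.)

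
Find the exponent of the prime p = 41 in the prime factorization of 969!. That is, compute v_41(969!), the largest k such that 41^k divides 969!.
v_41(969!) = 23

Legendre's formula: v_p(n!) = Σ_{k ≥ 1} ⌊n / p^k⌋. For p = 41, n = 969, the terms are:
  ⌊969/41^1⌋ = ⌊969/41⌋ = 23
(the next term ⌊969/41^2⌋ = 0, terminating the sum). Summing: v_41(969!) = 23 = 23.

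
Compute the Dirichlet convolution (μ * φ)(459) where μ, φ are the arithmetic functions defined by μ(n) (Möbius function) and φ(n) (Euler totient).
(μ * φ)(459) = 180

Divisors of 459: [1, 3, 9, 17, 27, 51, 153, 459]. For each d | 459:
  d = 1: μ(1) · φ(459/1) = 1 · 288 = 288
  d = 3: μ(3) · φ(459/3) = -1 · 96 = -96
  d = 9: μ(9) · φ(459/9) = 0 · 32 = 0
  d = 17: μ(17) · φ(459/17) = -1 · 18 = -18
  d = 27: μ(27) · φ(459/27) = 0 · 16 = 0
  d = 51: μ(51) · φ(459/51) = 1 · 6 = 6
  d = 153: μ(153) · φ(459/153) = 0 · 2 = 0
  d = 459: μ(459) · φ(459/459) = 0 · 1 = 0
Summing: (μ * φ)(459) = 288 + -96 + 0 + -18 + 0 + 6 + 0 + 0 = 180.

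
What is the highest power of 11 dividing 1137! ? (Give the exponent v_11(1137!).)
v_11(1137!) = 112

Legendre's formula: v_p(n!) = Σ_{k ≥ 1} ⌊n / p^k⌋. For p = 11, n = 1137, the terms are:
  ⌊1137/11^1⌋ = ⌊1137/11⌋ = 103
  ⌊1137/11^2⌋ = ⌊1137/121⌋ = 9
(the next term ⌊1137/11^3⌋ = 0, terminating the sum). Summing: v_11(1137!) = 103 + 9 = 112.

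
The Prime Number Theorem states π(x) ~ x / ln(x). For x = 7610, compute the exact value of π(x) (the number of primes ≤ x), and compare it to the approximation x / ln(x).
π(7610) = 967;  x/ln(x) ≈ 851.50;  relative error ≈ 11.94%.

Directly count primes up to 7610: π(7610) = 967. The PNT approximation gives 7610/ln(7610) ≈ 7610/8.93722 ≈ 851.50. Relative error (π(x) − x/ln(x)) / π(x) ≈ 11.94%; the approximation is known to undercount slightly (Li(x) is a better estimate).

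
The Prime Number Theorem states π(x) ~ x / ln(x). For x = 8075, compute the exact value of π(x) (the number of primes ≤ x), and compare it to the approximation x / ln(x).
π(8075) = 1014;  x/ln(x) ≈ 897.57;  relative error ≈ 11.48%.

Directly count primes up to 8075: π(8075) = 1014. The PNT approximation gives 8075/ln(8075) ≈ 8075/8.99653 ≈ 897.57. Relative error (π(x) − x/ln(x)) / π(x) ≈ 11.48%; the approximation is known to undercount slightly (Li(x) is a better estimate).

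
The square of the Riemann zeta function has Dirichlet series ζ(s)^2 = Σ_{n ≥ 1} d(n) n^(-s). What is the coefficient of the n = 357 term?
d(357) = 8

ζ(s)^2 = (Σ 1/m^s)(Σ 1/k^s). The coefficient of 1/n^s in the product is the number of ordered pairs (m, k) with mk = n, which equals d(n). For n = 357, divisors are [1, 3, 7, 17, 21, 51, 119, 357], so d(357) = 8.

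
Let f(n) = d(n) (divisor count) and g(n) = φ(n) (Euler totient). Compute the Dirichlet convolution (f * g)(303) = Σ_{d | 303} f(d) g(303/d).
(d * φ)(303) = 408

Divisors of 303: [1, 3, 101, 303]. For each d | 303:
  d = 1: d(1) · φ(303/1) = 1 · 200 = 200
  d = 3: d(3) · φ(303/3) = 2 · 100 = 200
  d = 101: d(101) · φ(303/101) = 2 · 2 = 4
  d = 303: d(303) · φ(303/303) = 4 · 1 = 4
Summing: (d * φ)(303) = 200 + 200 + 4 + 4 = 408.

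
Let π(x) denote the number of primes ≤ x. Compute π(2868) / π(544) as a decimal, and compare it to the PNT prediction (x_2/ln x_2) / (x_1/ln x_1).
π(2868)/π(544) = 416/100 ≈ 4.1600;  PNT prediction ≈ 4.1712.

π(544) = 100 and π(2868) = 416, so π(2868)/π(544) ≈ 4.1600. The PNT-predicted ratio is (2868/ln(2868)) / (544/ln(544)) ≈ 4.1712. The two agree to within a few percent, as expected.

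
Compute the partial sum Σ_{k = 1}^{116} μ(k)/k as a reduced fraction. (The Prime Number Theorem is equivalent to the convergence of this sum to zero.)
Σ μ(k)/k = -11695632086357284237991577642263648122717789/451572209148822968402074375593480892761066957

Values of μ(k) for 1 ≤ k ≤ 116: μ(1) = 1, μ(2) = -1, μ(3) = -1, μ(5) = -1, μ(6) = 1, μ(7) = -1, μ(10) = 1, μ(11) = -1, μ(13) = -1, μ(14) = 1, μ(15) = 1, μ(17) = -1, μ(19) = -1, μ(21) = 1, μ(22) = 1, μ(23) = -1, μ(26) = 1, μ(29) = -1, μ(30) = -1, μ(31) = -1, μ(33) = 1, μ(34) = 1, μ(35) = 1, μ(37) = -1, μ(38) = 1, μ(39) = 1, μ(41) = -1, μ(42) = -1, μ(43) = -1, μ(46) = 1, μ(47) = -1, μ(51) = 1, μ(53) = -1, μ(55) = 1, μ(57) = 1, μ(58) = 1, μ(59) = -1, μ(61) = -1, μ(62) = 1, μ(65) = 1, μ(66) = -1, μ(67) = -1, μ(69) = 1, μ(70) = -1, μ(71) = -1, μ(73) = -1, μ(74) = 1, μ(77) = 1, μ(78) = -1, μ(79) = -1, μ(82) = 1, μ(83) = -1, μ(85) = 1, μ(86) = 1, μ(87) = 1, μ(89) = -1, μ(91) = 1, μ(93) = 1, μ(94) = 1, μ(95) = 1, μ(97) = -1, μ(101) = -1, μ(102) = -1, μ(103) = -1, μ(105) = -1, μ(106) = 1, μ(107) = -1, μ(109) = -1, μ(110) = -1, μ(111) = 1, μ(113) = -1, μ(114) = -1, μ(115) = 1, with μ = 0 on non-squarefree integers. Summing μ(k)/k for k where μ(k) ≠ 0 gives -11695632086357284237991577642263648122717789/451572209148822968402074375593480892761066957 ≈ -0.0259. (PNT ⟺ this sum → 0 as n → ∞.)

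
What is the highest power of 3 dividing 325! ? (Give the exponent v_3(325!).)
v_3(325!) = 161

Legendre's formula: v_p(n!) = Σ_{k ≥ 1} ⌊n / p^k⌋. For p = 3, n = 325, the terms are:
  ⌊325/3^1⌋ = ⌊325/3⌋ = 108
  ⌊325/3^2⌋ = ⌊325/9⌋ = 36
  ⌊325/3^3⌋ = ⌊325/27⌋ = 12
  ⌊325/3^4⌋ = ⌊325/81⌋ = 4
  ⌊325/3^5⌋ = ⌊325/243⌋ = 1
(the next term ⌊325/3^6⌋ = 0, terminating the sum). Summing: v_3(325!) = 108 + 36 + 12 + 4 + 1 = 161.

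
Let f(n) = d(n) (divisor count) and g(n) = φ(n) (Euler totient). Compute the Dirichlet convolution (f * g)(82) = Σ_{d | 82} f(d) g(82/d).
(d * φ)(82) = 126

Divisors of 82: [1, 2, 41, 82]. For each d | 82:
  d = 1: d(1) · φ(82/1) = 1 · 40 = 40
  d = 2: d(2) · φ(82/2) = 2 · 40 = 80
  d = 41: d(41) · φ(82/41) = 2 · 1 = 2
  d = 82: d(82) · φ(82/82) = 4 · 1 = 4
Summing: (d * φ)(82) = 40 + 80 + 2 + 4 = 126.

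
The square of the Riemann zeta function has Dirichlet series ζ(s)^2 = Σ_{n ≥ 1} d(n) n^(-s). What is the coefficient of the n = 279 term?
d(279) = 6

ζ(s)^2 = (Σ 1/m^s)(Σ 1/k^s). The coefficient of 1/n^s in the product is the number of ordered pairs (m, k) with mk = n, which equals d(n). For n = 279, divisors are [1, 3, 9, 31, 93, 279], so d(279) = 6.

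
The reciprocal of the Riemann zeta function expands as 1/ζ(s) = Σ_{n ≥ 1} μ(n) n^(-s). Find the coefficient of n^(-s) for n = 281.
μ(281) = -1

Factor n = 281 = 281. μ(n) = 0 if any exponent ≥ 2 (not squarefree); otherwise μ(n) = (−1)^{ω(n)} where ω(n) is the number of distinct prime factors. Applying: μ(281) = -1.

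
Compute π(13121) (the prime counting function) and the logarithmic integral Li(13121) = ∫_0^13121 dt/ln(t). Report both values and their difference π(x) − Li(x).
π(13121) = 1561;  Li(13121) ≈ 1579.88;  π(x) − Li(x) ≈ -18.88.

Direct count of primes ≤ 13121 gives π(13121) = 1561. Numerical evaluation of the logarithmic integral gives Li(13121) ≈ 1579.88. The difference π(x) − Li(x) ≈ -18.88 is typically negative for small/moderate x (Li(x) overestimates), though Littlewood's theorem shows this sign changes infinitely often.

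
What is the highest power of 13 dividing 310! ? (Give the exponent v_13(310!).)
v_13(310!) = 24

Legendre's formula: v_p(n!) = Σ_{k ≥ 1} ⌊n / p^k⌋. For p = 13, n = 310, the terms are:
  ⌊310/13^1⌋ = ⌊310/13⌋ = 23
  ⌊310/13^2⌋ = ⌊310/169⌋ = 1
(the next term ⌊310/13^3⌋ = 0, terminating the sum). Summing: v_13(310!) = 23 + 1 = 24.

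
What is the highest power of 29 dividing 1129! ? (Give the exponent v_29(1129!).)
v_29(1129!) = 39

Legendre's formula: v_p(n!) = Σ_{k ≥ 1} ⌊n / p^k⌋. For p = 29, n = 1129, the terms are:
  ⌊1129/29^1⌋ = ⌊1129/29⌋ = 38
  ⌊1129/29^2⌋ = ⌊1129/841⌋ = 1
(the next term ⌊1129/29^3⌋ = 0, terminating the sum). Summing: v_29(1129!) = 38 + 1 = 39.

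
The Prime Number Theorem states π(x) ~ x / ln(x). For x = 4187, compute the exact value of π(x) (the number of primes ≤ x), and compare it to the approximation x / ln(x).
π(4187) = 574;  x/ln(x) ≈ 502.05;  relative error ≈ 12.53%.

Directly count primes up to 4187: π(4187) = 574. The PNT approximation gives 4187/ln(4187) ≈ 4187/8.33974 ≈ 502.05. Relative error (π(x) − x/ln(x)) / π(x) ≈ 12.53%; the approximation is known to undercount slightly (Li(x) is a better estimate).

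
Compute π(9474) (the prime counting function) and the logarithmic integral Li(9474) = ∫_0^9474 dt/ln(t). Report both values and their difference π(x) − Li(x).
π(9474) = 1174;  Li(9474) ≈ 1188.86;  π(x) − Li(x) ≈ -14.86.

Direct count of primes ≤ 9474 gives π(9474) = 1174. Numerical evaluation of the logarithmic integral gives Li(9474) ≈ 1188.86. The difference π(x) − Li(x) ≈ -14.86 is typically negative for small/moderate x (Li(x) overestimates), though Littlewood's theorem shows this sign changes infinitely often.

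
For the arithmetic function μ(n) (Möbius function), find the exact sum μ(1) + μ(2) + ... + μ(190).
Σ_{n ≤ 190} μ(n) = -4

Compute μ(n) for each 1 ≤ n ≤ 190: μ(1) = 1, μ(2) = -1, μ(3) = -1, μ(4) = 0, μ(5) = -1, μ(6) = 1, μ(7) = -1, μ(8) = 0, μ(9) = 0, μ(10) = 1, μ(11) = -1, μ(12) = 0, μ(13) = -1, μ(14) = 1, μ(15) = 1, μ(16) = 0, μ(17) = -1, μ(18) = 0, μ(19) = -1, μ(20) = 0, μ(21) = 1, μ(22) = 1, μ(23) = -1, μ(24) = 0, μ(25) = 0, μ(26) = 1, μ(27) = 0, μ(28) = 0, μ(29) = -1, μ(30) = -1, μ(31) = -1, μ(32) = 0, μ(33) = 1, μ(34) = 1, μ(35) = 1, μ(36) = 0, μ(37) = -1, μ(38) = 1, μ(39) = 1, μ(40) = 0, μ(41) = -1, μ(42) = -1, μ(43) = -1, μ(44) = 0, μ(45) = 0, μ(46) = 1, μ(47) = -1, μ(48) = 0, μ(49) = 0, μ(50) = 0, μ(51) = 1, μ(52) = 0, μ(53) = -1, μ(54) = 0, μ(55) = 1, μ(56) = 0, μ(57) = 1, μ(58) = 1, μ(59) = -1, μ(60) = 0, μ(61) = -1, μ(62) = 1, μ(63) = 0, μ(64) = 0, μ(65) = 1, μ(66) = -1, μ(67) = -1, μ(68) = 0, μ(69) = 1, μ(70) = -1, μ(71) = -1, μ(72) = 0, μ(73) = -1, μ(74) = 1, μ(75) = 0, μ(76) = 0, μ(77) = 1, μ(78) = -1, μ(79) = -1, μ(80) = 0, μ(81) = 0, μ(82) = 1, μ(83) = -1, μ(84) = 0, μ(85) = 1, μ(86) = 1, μ(87) = 1, μ(88) = 0, μ(89) = -1, μ(90) = 0, μ(91) = 1, μ(92) = 0, μ(93) = 1, μ(94) = 1, μ(95) = 1, μ(96) = 0, μ(97) = -1, μ(98) = 0, μ(99) = 0, μ(100) = 0, μ(101) = -1, μ(102) = -1, μ(103) = -1, μ(104) = 0, μ(105) = -1, μ(106) = 1, μ(107) = -1, μ(108) = 0, μ(109) = -1, μ(110) = -1, μ(111) = 1, μ(112) = 0, μ(113) = -1, μ(114) = -1, μ(115) = 1, μ(116) = 0, μ(117) = 0, μ(118) = 1, μ(119) = 1, μ(120) = 0, μ(121) = 0, μ(122) = 1, μ(123) = 1, μ(124) = 0, μ(125) = 0, μ(126) = 0, μ(127) = -1, μ(128) = 0, μ(129) = 1, μ(130) = -1, μ(131) = -1, μ(132) = 0, μ(133) = 1, μ(134) = 1, μ(135) = 0, μ(136) = 0, μ(137) = -1, μ(138) = -1, μ(139) = -1, μ(140) = 0, μ(141) = 1, μ(142) = 1, μ(143) = 1, μ(144) = 0, μ(145) = 1, μ(146) = 1, μ(147) = 0, μ(148) = 0, μ(149) = -1, μ(150) = 0, μ(151) = -1, μ(152) = 0, μ(153) = 0, μ(154) = -1, μ(155) = 1, μ(156) = 0, μ(157) = -1, μ(158) = 1, μ(159) = 1, μ(160) = 0, μ(161) = 1, μ(162) = 0, μ(163) = -1, μ(164) = 0, μ(165) = -1, μ(166) = 1, μ(167) = -1, μ(168) = 0, μ(169) = 0, μ(170) = -1, μ(171) = 0, μ(172) = 0, μ(173) = -1, μ(174) = -1, μ(175) = 0, μ(176) = 0, μ(177) = 1, μ(178) = 1, μ(179) = -1, μ(180) = 0, μ(181) = -1, μ(182) = -1, μ(183) = 1, μ(184) = 0, μ(185) = 1, μ(186) = -1, μ(187) = 1, μ(188) = 0, μ(189) = 0, μ(190) = -1. Summing all 190 values: -4. (Mertens function M(x) = Σ_{n ≤ x} μ(n); on average M(x) should be small (PNT ⟺ M(x) = o(x)).)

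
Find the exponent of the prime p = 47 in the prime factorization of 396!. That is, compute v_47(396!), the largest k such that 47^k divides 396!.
v_47(396!) = 8

Legendre's formula: v_p(n!) = Σ_{k ≥ 1} ⌊n / p^k⌋. For p = 47, n = 396, the terms are:
  ⌊396/47^1⌋ = ⌊396/47⌋ = 8
(the next term ⌊396/47^2⌋ = 0, terminating the sum). Summing: v_47(396!) = 8 = 8.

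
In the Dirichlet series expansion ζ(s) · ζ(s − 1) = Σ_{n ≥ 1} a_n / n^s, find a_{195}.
σ(195) = 336

In the product (Σ m^0/m^s)(Σ k / k^s) = Σ (Σ_{d | n} d) / n^s, the coefficient of 1/n^s is σ(n) = Σ_{d | n} d. For n = 195, divisors are [1, 3, 5, 13, 15, 39, 65, 195]; summing: σ(195) = 336.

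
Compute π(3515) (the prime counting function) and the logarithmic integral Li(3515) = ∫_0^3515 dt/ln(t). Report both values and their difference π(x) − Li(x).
π(3515) = 490;  Li(3515) ≈ 506.44;  π(x) − Li(x) ≈ -16.44.

Direct count of primes ≤ 3515 gives π(3515) = 490. Numerical evaluation of the logarithmic integral gives Li(3515) ≈ 506.44. The difference π(x) − Li(x) ≈ -16.44 is typically negative for small/moderate x (Li(x) overestimates), though Littlewood's theorem shows this sign changes infinitely often.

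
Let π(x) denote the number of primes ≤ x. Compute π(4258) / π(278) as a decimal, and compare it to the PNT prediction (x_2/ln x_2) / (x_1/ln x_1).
π(4258)/π(278) = 583/59 ≈ 9.8814;  PNT prediction ≈ 10.3147.

π(278) = 59 and π(4258) = 583, so π(4258)/π(278) ≈ 9.8814. The PNT-predicted ratio is (4258/ln(4258)) / (278/ln(278)) ≈ 10.3147. The two agree to within a few percent, as expected.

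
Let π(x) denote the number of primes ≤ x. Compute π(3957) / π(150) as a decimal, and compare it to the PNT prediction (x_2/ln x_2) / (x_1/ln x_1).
π(3957)/π(150) = 548/35 ≈ 15.6571;  PNT prediction ≈ 15.9576.

π(150) = 35 and π(3957) = 548, so π(3957)/π(150) ≈ 15.6571. The PNT-predicted ratio is (3957/ln(3957)) / (150/ln(150)) ≈ 15.9576. The two agree to within a few percent, as expected.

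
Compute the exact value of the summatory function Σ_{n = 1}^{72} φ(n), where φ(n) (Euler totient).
Σ_{n ≤ 72} φ(n) = 1588

Compute φ(n) for each 1 ≤ n ≤ 72: φ(1) = 1, φ(2) = 1, φ(3) = 2, φ(4) = 2, φ(5) = 4, φ(6) = 2, φ(7) = 6, φ(8) = 4, φ(9) = 6, φ(10) = 4, φ(11) = 10, φ(12) = 4, φ(13) = 12, φ(14) = 6, φ(15) = 8, φ(16) = 8, φ(17) = 16, φ(18) = 6, φ(19) = 18, φ(20) = 8, φ(21) = 12, φ(22) = 10, φ(23) = 22, φ(24) = 8, φ(25) = 20, φ(26) = 12, φ(27) = 18, φ(28) = 12, φ(29) = 28, φ(30) = 8, φ(31) = 30, φ(32) = 16, φ(33) = 20, φ(34) = 16, φ(35) = 24, φ(36) = 12, φ(37) = 36, φ(38) = 18, φ(39) = 24, φ(40) = 16, φ(41) = 40, φ(42) = 12, φ(43) = 42, φ(44) = 20, φ(45) = 24, φ(46) = 22, φ(47) = 46, φ(48) = 16, φ(49) = 42, φ(50) = 20, φ(51) = 32, φ(52) = 24, φ(53) = 52, φ(54) = 18, φ(55) = 40, φ(56) = 24, φ(57) = 36, φ(58) = 28, φ(59) = 58, φ(60) = 16, φ(61) = 60, φ(62) = 30, φ(63) = 36, φ(64) = 32, φ(65) = 48, φ(66) = 20, φ(67) = 66, φ(68) = 32, φ(69) = 44, φ(70) = 24, φ(71) = 70, φ(72) = 24. Summing all 72 values: 1588. (Average order: Σ_{n ≤ x} φ(n) ~ (3/π²) x². For x = 72, (3/π²)·72² ≈ 1575.75.)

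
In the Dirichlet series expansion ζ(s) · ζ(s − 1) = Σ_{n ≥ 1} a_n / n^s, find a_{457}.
σ(457) = 458

In the product (Σ m^0/m^s)(Σ k / k^s) = Σ (Σ_{d | n} d) / n^s, the coefficient of 1/n^s is σ(n) = Σ_{d | n} d. For n = 457, divisors are [1, 457]; summing: σ(457) = 458.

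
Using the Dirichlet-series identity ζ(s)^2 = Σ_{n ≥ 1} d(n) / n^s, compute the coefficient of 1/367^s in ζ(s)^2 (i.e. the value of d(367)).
d(367) = 2

ζ(s)^2 = (Σ 1/m^s)(Σ 1/k^s). The coefficient of 1/n^s in the product is the number of ordered pairs (m, k) with mk = n, which equals d(n). For n = 367, divisors are [1, 367], so d(367) = 2.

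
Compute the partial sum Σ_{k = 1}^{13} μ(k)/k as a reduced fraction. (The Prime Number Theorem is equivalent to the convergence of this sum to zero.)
Σ μ(k)/k = -2323/30030

Values of μ(k) for 1 ≤ k ≤ 13: μ(1) = 1, μ(2) = -1, μ(3) = -1, μ(5) = -1, μ(6) = 1, μ(7) = -1, μ(10) = 1, μ(11) = -1, μ(13) = -1, with μ = 0 on non-squarefree integers. Summing μ(k)/k for k where μ(k) ≠ 0 gives -2323/30030 ≈ -0.0774. (PNT ⟺ this sum → 0 as n → ∞.)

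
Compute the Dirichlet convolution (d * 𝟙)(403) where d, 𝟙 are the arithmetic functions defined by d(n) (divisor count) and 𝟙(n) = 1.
(d * 𝟙)(403) = 9

Divisors of 403: [1, 13, 31, 403]. For each d | 403:
  d = 1: d(1) · 𝟙(403/1) = 1 · 1 = 1
  d = 13: d(13) · 𝟙(403/13) = 2 · 1 = 2
  d = 31: d(31) · 𝟙(403/31) = 2 · 1 = 2
  d = 403: d(403) · 𝟙(403/403) = 4 · 1 = 4
Summing: (d * 𝟙)(403) = 1 + 2 + 2 + 4 = 9.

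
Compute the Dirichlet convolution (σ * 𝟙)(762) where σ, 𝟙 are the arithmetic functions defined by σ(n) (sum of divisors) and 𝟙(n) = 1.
(σ * 𝟙)(762) = 2580

Divisors of 762: [1, 2, 3, 6, 127, 254, 381, 762]. For each d | 762:
  d = 1: σ(1) · 𝟙(762/1) = 1 · 1 = 1
  d = 2: σ(2) · 𝟙(762/2) = 3 · 1 = 3
  d = 3: σ(3) · 𝟙(762/3) = 4 · 1 = 4
  d = 6: σ(6) · 𝟙(762/6) = 12 · 1 = 12
  d = 127: σ(127) · 𝟙(762/127) = 128 · 1 = 128
  d = 254: σ(254) · 𝟙(762/254) = 384 · 1 = 384
  d = 381: σ(381) · 𝟙(762/381) = 512 · 1 = 512
  d = 762: σ(762) · 𝟙(762/762) = 1536 · 1 = 1536
Summing: (σ * 𝟙)(762) = 1 + 3 + 4 + 12 + 128 + 384 + 512 + 1536 = 2580.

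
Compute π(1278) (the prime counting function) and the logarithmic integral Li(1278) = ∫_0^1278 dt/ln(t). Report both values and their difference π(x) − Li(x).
π(1278) = 206;  Li(1278) ≈ 217.13;  π(x) − Li(x) ≈ -11.13.

Direct count of primes ≤ 1278 gives π(1278) = 206. Numerical evaluation of the logarithmic integral gives Li(1278) ≈ 217.13. The difference π(x) − Li(x) ≈ -11.13 is typically negative for small/moderate x (Li(x) overestimates), though Littlewood's theorem shows this sign changes infinitely often.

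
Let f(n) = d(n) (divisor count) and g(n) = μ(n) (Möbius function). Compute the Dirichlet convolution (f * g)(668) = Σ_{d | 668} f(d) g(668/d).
(d * μ)(668) = 1

Divisors of 668: [1, 2, 4, 167, 334, 668]. For each d | 668:
  d = 1: d(1) · μ(668/1) = 1 · 0 = 0
  d = 2: d(2) · μ(668/2) = 2 · 1 = 2
  d = 4: d(4) · μ(668/4) = 3 · -1 = -3
  d = 167: d(167) · μ(668/167) = 2 · 0 = 0
  d = 334: d(334) · μ(668/334) = 4 · -1 = -4
  d = 668: d(668) · μ(668/668) = 6 · 1 = 6
Summing: (d * μ)(668) = 0 + 2 + -3 + 0 + -4 + 6 = 1.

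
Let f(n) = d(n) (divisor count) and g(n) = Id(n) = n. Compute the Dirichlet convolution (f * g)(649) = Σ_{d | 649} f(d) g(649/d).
(d * Id)(649) = 793

Divisors of 649: [1, 11, 59, 649]. For each d | 649:
  d = 1: d(1) · Id(649/1) = 1 · 649 = 649
  d = 11: d(11) · Id(649/11) = 2 · 59 = 118
  d = 59: d(59) · Id(649/59) = 2 · 11 = 22
  d = 649: d(649) · Id(649/649) = 4 · 1 = 4
Summing: (d * Id)(649) = 649 + 118 + 22 + 4 = 793.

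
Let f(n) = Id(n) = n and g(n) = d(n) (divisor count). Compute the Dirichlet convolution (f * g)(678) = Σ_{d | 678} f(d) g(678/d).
(Id * d)(678) = 2300

Divisors of 678: [1, 2, 3, 6, 113, 226, 339, 678]. For each d | 678:
  d = 1: Id(1) · d(678/1) = 1 · 8 = 8
  d = 2: Id(2) · d(678/2) = 2 · 4 = 8
  d = 3: Id(3) · d(678/3) = 3 · 4 = 12
  d = 6: Id(6) · d(678/6) = 6 · 2 = 12
  d = 113: Id(113) · d(678/113) = 113 · 4 = 452
  d = 226: Id(226) · d(678/226) = 226 · 2 = 452
  d = 339: Id(339) · d(678/339) = 339 · 2 = 678
  d = 678: Id(678) · d(678/678) = 678 · 1 = 678
Summing: (Id * d)(678) = 8 + 8 + 12 + 12 + 452 + 452 + 678 + 678 = 2300.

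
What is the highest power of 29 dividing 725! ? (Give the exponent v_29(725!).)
v_29(725!) = 25

Legendre's formula: v_p(n!) = Σ_{k ≥ 1} ⌊n / p^k⌋. For p = 29, n = 725, the terms are:
  ⌊725/29^1⌋ = ⌊725/29⌋ = 25
(the next term ⌊725/29^2⌋ = 0, terminating the sum). Summing: v_29(725!) = 25 = 25.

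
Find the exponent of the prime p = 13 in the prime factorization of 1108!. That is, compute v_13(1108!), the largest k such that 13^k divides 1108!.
v_13(1108!) = 91

Legendre's formula: v_p(n!) = Σ_{k ≥ 1} ⌊n / p^k⌋. For p = 13, n = 1108, the terms are:
  ⌊1108/13^1⌋ = ⌊1108/13⌋ = 85
  ⌊1108/13^2⌋ = ⌊1108/169⌋ = 6
(the next term ⌊1108/13^3⌋ = 0, terminating the sum). Summing: v_13(1108!) = 85 + 6 = 91.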